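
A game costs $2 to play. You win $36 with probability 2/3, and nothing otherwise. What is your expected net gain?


E[gain] = (36-2)×2/3 + (-2)×1/3
= 68/3 - 2/3 = 22

Expected net gain = $22 ≈ $22.00


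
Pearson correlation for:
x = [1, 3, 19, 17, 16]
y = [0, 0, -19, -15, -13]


n=5, Σx=56, Σy=-47, Σxy=-824, Σx²=916, Σy²=755
r = (5×(-824) - 56×(-47))/√((5×916 - 56²)(5×755 - (-47)²))
= -1488/√(1444×1566) = -1488/√2261304 ≈ -1488/1503.7633 ≈ -0.9895

r ≈ -0.9895


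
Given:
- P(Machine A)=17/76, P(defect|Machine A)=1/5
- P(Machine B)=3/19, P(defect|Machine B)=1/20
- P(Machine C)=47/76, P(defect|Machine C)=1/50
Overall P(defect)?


P(B) = Σ P(B|Aᵢ)×P(Aᵢ)
  1/5×17/76 = 17/380
  1/20×3/19 = 3/380
  1/50×47/76 = 47/3800
Sum = 13/200

P(defect) = 13/200 ≈ 6.50%


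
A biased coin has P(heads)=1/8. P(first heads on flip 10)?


Geometric: P(X=10) = (1-p)^(k-1)×p = (7/8)^9×1/8 = 40353607/1073741824

P(X=10) = 40353607/1073741824 ≈ 3.76%


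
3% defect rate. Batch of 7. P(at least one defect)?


P(all good) = (97/100)^7 = 80798284478113/100000000000000
P(≥1 defect) = 19201715521887/100000000000000

P = 19201715521887/100000000000000 ≈ 19.20%


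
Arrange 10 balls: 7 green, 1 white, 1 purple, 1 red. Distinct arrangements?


10!/(7!×1!×1!×1!) = 720

720


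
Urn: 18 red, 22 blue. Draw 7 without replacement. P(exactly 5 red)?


Hypergeometric: C(18,5)×C(22,2)/C(40,7)
= 8568×231/18643560 = 4851/45695

P(X=5) = 4851/45695 ≈ 10.62%


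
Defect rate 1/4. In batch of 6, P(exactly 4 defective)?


Binomial: P(X=4) = C(6,4)×p^4×(1-p)^2
= 15 × 1/256 × 9/16 = 135/4096

P(X=4) = 135/4096 ≈ 3.30%


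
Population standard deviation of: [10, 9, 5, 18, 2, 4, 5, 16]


Mean = 69/8
  (10-69/8)²=121/64
  (9-69/8)²=9/64
  (5-69/8)²=841/64
  (18-69/8)²=5625/64
  (2-69/8)²=2809/64
  (4-69/8)²=1369/64
  (5-69/8)²=841/64
  (16-69/8)²=3481/64
Σ(x-μ)² = 1887/8
σ² = (1887/8)/8 = 1887/64

σ = √(1887/64) ≈ 5.4300


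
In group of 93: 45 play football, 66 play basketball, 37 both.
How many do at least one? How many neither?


|A∪B| = 45+66-37 = 74
Neither = 93-74 = 19

At least one: 74; Neither: 19


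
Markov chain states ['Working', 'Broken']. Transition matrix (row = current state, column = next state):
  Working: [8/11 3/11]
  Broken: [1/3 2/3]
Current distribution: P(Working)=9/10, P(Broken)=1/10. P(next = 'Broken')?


P(next=Broken) = Σᵢ P(now=i)×P(i→Broken)
= 9/10×3/11 + 1/10×2/3
= 27/110 + 1/15 = 103/330

P = 103/330 ≈ 0.3121


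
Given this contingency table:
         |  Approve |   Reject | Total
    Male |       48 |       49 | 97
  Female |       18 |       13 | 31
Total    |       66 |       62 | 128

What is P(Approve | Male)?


P(Approve | Male) = 48/(48+49) = 48/97

P(Approve|Male) = 48/97 ≈ 49.48%


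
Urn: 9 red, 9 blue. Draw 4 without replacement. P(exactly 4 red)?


Hypergeometric: C(9,4)×C(9,0)/C(18,4)
= 126×1/3060 = 7/170

P(X=4) = 7/170 ≈ 4.12%


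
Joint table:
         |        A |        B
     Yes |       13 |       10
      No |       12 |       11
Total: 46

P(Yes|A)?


P(Yes|A) = 13/(13+12) = 13/25

P = 13/25 ≈ 52.00%


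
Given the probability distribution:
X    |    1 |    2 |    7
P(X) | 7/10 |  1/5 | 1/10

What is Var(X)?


E[X] = 9/5
E[X²] = 32/5
Var(X) = E[X²] - (E[X])² = 32/5 - 81/25 = 79/25

Var(X) = 79/25 ≈ 3.1600


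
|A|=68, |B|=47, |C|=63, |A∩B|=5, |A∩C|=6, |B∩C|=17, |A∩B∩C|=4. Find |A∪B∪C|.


|A∪B∪C| = 68+47+63-5-6-17+4 = 154

|A∪B∪C| = 154


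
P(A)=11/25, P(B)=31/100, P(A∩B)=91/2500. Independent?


P(A)×P(B) = 341/2500
P(A∩B) = 91/2500
Not equal → NOT independent

No, not independent


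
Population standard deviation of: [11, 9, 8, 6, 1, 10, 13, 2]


Mean = 60/8 = 15/2
  (11-15/2)²=49/4
  (9-15/2)²=9/4
  (8-15/2)²=1/4
  (6-15/2)²=9/4
  (1-15/2)²=169/4
  (10-15/2)²=25/4
  (13-15/2)²=121/4
  (2-15/2)²=121/4
Σ(x-μ)² = 126
σ² = 126/8 = 63/4

σ = √(63/4) ≈ 3.9686


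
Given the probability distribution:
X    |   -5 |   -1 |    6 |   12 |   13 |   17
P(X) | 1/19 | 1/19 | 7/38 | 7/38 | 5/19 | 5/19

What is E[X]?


E[X] = Σ x·P(X=x)
= (-5)×(1/19) + (-1)×(1/19) + (6)×(7/38) + (12)×(7/38) + (13)×(5/19) + (17)×(5/19)
= 207/19

E[X] = 207/19


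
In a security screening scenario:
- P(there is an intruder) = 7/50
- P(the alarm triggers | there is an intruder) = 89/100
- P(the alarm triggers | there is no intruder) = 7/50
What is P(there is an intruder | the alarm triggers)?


Using Bayes' theorem:
P(A|B) = P(B|A)·P(A) / P(B)

P(the alarm triggers) = 89/100 × 7/50 + 7/50 × 43/50
= 623/5000 + 301/2500 = 49/200

P(there is an intruder|the alarm triggers) = (623/5000) / (49/200) = 89/175

P(there is an intruder|the alarm triggers) = 89/175 ≈ 50.86%


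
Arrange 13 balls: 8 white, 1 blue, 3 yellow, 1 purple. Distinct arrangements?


13!/(8!×1!×3!×1!) = 25740

25740


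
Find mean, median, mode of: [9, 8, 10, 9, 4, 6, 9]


Sorted: [4, 6, 8, 9, 9, 9, 10]
Mean = 55/7
Median = 9
Freq: {9: 3, 8: 1, 10: 1, 4: 1, 6: 1}
Mode: [9]

Mean=55/7, Median=9, Mode=9


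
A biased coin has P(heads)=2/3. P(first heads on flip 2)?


Geometric: P(X=2) = (1-p)^(k-1)×p = (1/3)^1×2/3 = 2/9

P(X=2) = 2/9 ≈ 22.22%


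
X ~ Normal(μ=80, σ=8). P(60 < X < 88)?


z₁=(60-80)/8=-2.5, z₂=(88-80)/8=1.0
P = Φ(1.0) - Φ(-2.5) = 0.841345 - 0.006210 = 0.835135 ≈ 0.8351

P(60 < X < 88) ≈ 0.8351


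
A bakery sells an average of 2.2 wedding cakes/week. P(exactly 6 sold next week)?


Poisson(λ=2.2): P(X=6) = e^(-λ)×λ^k/k!
= e^(-2.2) × 2.2^6 / 6!
≈ 0.1108031584 × 113.379904 / 720 ≈ 0.017448

P(X=6) ≈ 0.017448 ≈ 1.74%


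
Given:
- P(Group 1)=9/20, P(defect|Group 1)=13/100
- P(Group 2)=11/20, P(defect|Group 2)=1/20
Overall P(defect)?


P(B) = Σ P(B|Aᵢ)×P(Aᵢ)
  13/100×9/20 = 117/2000
  1/20×11/20 = 11/400
Sum = 43/500

P(defect) = 43/500 ≈ 8.60%


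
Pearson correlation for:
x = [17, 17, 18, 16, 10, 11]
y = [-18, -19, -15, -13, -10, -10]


n=6, Σx=89, Σy=-85, Σxy=-1317, Σx²=1379, Σy²=1279
r = (6×(-1317) - 89×(-85))/√((6×1379 - 89²)(6×1279 - (-85)²))
= -337/√(353×449) = -337/√158497 ≈ -337/398.1168 ≈ -0.8465

r ≈ -0.8465


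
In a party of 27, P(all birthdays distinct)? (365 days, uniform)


P(all different) = Π(365-i)/365 for i=0..26
= (365/365)×(364/365)×...×(339/365)
= 0.373141

P ≈ 0.3731 ≈ 37.31%


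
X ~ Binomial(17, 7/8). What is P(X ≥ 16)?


P(X ≥ 16) = Σ P(X=i) for i=16..17
P(X=16) = 564959819683217/2251799813685248
P(X=17) = 232630513987207/2251799813685248
Sum = 99698791708803/281474976710656

P(X ≥ 16) = 99698791708803/281474976710656 ≈ 35.42%


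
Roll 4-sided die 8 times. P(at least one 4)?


P(no 4)^8 = (3/4)^8 = 6561/65536
P(≥1) = 1 - 6561/65536 = 58975/65536

P = 58975/65536 ≈ 89.99%


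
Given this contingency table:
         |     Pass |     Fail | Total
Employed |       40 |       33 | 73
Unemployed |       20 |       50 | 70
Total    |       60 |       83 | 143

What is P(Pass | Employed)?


P(Pass | Employed) = 40/(40+33) = 40/73

P(Pass|Employed) = 40/73 ≈ 54.79%


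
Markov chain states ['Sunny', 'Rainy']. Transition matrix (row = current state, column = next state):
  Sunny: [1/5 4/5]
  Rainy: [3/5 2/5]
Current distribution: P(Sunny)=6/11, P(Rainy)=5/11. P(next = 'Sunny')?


P(next=Sunny) = Σᵢ P(now=i)×P(i→Sunny)
= 6/11×1/5 + 5/11×3/5
= 6/55 + 3/11 = 21/55

P = 21/55 ≈ 0.3818


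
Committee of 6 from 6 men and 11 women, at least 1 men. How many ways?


Count by #men:
  1M,5W: C(6,1)×C(11,5)=2772
  2M,4W: C(6,2)×C(11,4)=4950
  3M,3W: C(6,3)×C(11,3)=3300
  4M,2W: C(6,4)×C(11,2)=825
  5M,1W: C(6,5)×C(11,1)=66
  6M,0W: C(6,6)×C(11,0)=1
Total = 11914

11914


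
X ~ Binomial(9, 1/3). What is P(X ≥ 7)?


P(X ≥ 7) = Σ P(X=i) for i=7..9
P(X=7) = 16/2187
P(X=8) = 2/2187
P(X=9) = 1/19683
Sum = 163/19683

P(X ≥ 7) = 163/19683 ≈ 0.83%


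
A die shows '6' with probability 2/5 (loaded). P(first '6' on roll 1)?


Geometric: P(X=1) = (1-p)^(k-1)×p = (3/5)^0×2/5 = 2/5

P(X=1) = 2/5 ≈ 40.00%


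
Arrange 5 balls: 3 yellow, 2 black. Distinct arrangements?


5!/(3!×2!) = 10

10


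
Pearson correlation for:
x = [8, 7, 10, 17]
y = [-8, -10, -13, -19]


n=4, Σx=42, Σy=-50, Σxy=-587, Σx²=502, Σy²=694
r = (4×(-587) - 42×(-50))/√((4×502 - 42²)(4×694 - (-50)²))
= -248/√(244×276) = -248/√67344 ≈ -248/259.5072 ≈ -0.9557

r ≈ -0.9557


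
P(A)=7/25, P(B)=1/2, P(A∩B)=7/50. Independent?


P(A)×P(B) = 7/50
P(A∩B) = 7/50
Equal ✓ → Independent

Yes, independent


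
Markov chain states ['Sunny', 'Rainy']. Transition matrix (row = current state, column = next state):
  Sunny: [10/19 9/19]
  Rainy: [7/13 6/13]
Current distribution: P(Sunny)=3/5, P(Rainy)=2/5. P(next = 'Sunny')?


P(next=Sunny) = Σᵢ P(now=i)×P(i→Sunny)
= 3/5×10/19 + 2/5×7/13
= 6/19 + 14/65 = 656/1235

P = 656/1235 ≈ 0.5312


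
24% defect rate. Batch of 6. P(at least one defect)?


P(all good) = (19/25)^6 = 47045881/244140625
P(≥1 defect) = 197094744/244140625

P = 197094744/244140625 ≈ 80.73%


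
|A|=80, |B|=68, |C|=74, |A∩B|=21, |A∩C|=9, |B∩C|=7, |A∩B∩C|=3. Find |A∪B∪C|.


|A∪B∪C| = 80+68+74-21-9-7+3 = 188

|A∪B∪C| = 188


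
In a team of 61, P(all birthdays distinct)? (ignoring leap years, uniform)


P(all different) = Π(365-i)/365 for i=0..60
= (365/365)×(364/365)×...×(305/365)
= 0.004911

P ≈ 0.0049 ≈ 0.49%


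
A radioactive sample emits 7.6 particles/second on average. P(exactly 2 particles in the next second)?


Poisson(λ=7.6): P(X=2) = e^(-λ)×λ^k/k!
= e^(-7.6) × 7.6^2 / 2!
≈ 0.0005004514334 × 57.76 / 2 ≈ 0.014453

P(X=2) ≈ 0.014453 ≈ 1.45%


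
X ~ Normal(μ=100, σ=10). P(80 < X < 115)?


z₁=(80-100)/10=-2.0, z₂=(115-100)/10=1.5
P = Φ(1.5) - Φ(-2.0) = 0.933193 - 0.022750 = 0.910443 ≈ 0.9104

P(80 < X < 115) ≈ 0.9104


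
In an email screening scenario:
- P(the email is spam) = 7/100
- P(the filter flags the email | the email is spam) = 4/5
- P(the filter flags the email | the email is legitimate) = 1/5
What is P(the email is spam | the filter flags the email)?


Using Bayes' theorem:
P(A|B) = P(B|A)·P(A) / P(B)

P(the filter flags the email) = 4/5 × 7/100 + 1/5 × 93/100
= 7/125 + 93/500 = 121/500

P(the email is spam|the filter flags the email) = (7/125) / (121/500) = 28/121

P(the email is spam|the filter flags the email) = 28/121 ≈ 23.14%


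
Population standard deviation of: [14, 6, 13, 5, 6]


Mean = 44/5
  (14-44/5)²=676/25
  (6-44/5)²=196/25
  (13-44/5)²=441/25
  (5-44/5)²=361/25
  (6-44/5)²=196/25
Σ(x-μ)² = 374/5
σ² = (374/5)/5 = 374/25

σ = √(374/25) ≈ 3.8678


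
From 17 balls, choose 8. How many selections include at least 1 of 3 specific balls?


Complement: C(17,8) - C(14,8) = 24310 - 3003 = 21307

21307


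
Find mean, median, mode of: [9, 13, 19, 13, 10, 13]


Sorted: [9, 10, 13, 13, 13, 19]
Mean = 77/6
Median = 13
Freq: {9: 1, 13: 3, 19: 1, 10: 1}
Mode: [13]

Mean=77/6, Median=13, Mode=13


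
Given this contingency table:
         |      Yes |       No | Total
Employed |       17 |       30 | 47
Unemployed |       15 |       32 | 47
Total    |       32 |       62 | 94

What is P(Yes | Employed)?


P(Yes | Employed) = 17/(17+30) = 17/47

P(Yes|Employed) = 17/47 ≈ 36.17%


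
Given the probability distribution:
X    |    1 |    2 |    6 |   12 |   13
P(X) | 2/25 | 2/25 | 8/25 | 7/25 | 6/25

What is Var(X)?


E[X] = 216/25
E[X²] = 464/5
Var(X) = E[X²] - (E[X])² = 464/5 - 46656/625 = 11344/625

Var(X) = 11344/625 ≈ 18.1504


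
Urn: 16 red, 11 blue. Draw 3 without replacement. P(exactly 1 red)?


Hypergeometric: C(16,1)×C(11,2)/C(27,3)
= 16×55/2925 = 176/585

P(X=1) = 176/585 ≈ 30.09%


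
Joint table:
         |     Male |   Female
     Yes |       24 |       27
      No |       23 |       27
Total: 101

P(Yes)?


P(Yes) = (24+27)/101 = 51/101

P(Yes) = 51/101 ≈ 50.50%


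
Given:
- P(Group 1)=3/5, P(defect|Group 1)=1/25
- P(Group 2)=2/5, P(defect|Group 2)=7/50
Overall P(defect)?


P(B) = Σ P(B|Aᵢ)×P(Aᵢ)
  1/25×3/5 = 3/125
  7/50×2/5 = 7/125
Sum = 2/25

P(defect) = 2/25 ≈ 8.00%


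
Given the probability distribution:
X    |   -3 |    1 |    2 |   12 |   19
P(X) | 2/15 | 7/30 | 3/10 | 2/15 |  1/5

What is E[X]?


E[X] = Σ x·P(X=x)
= (-3)×(2/15) + (1)×(7/30) + (2)×(3/10) + (12)×(2/15) + (19)×(1/5)
= 35/6

E[X] = 35/6


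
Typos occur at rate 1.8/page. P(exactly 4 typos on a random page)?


Poisson(λ=1.8): P(X=4) = e^(-λ)×λ^k/k!
= e^(-1.8) × 1.8^4 / 4!
≈ 0.1652988882 × 10.4976 / 24 ≈ 0.072302

P(X=4) ≈ 0.072302 ≈ 7.23%


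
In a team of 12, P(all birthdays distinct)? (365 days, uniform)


P(all different) = Π(365-i)/365 for i=0..11
= (365/365)×(364/365)×...×(354/365)
= 0.832975

P ≈ 0.8330 ≈ 83.30%


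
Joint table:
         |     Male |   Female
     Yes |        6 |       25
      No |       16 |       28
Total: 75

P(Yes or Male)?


P(Yes∨Male) = P(Yes) + P(Male) - P(Yes∧Male)
= (31 + 22 - 6)/75 = 47/75

P = 47/75 ≈ 62.67%


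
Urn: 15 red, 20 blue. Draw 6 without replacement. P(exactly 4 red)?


Hypergeometric: C(15,4)×C(20,2)/C(35,6)
= 1365×190/1623160 = 3705/23188

P(X=4) = 3705/23188 ≈ 15.98%


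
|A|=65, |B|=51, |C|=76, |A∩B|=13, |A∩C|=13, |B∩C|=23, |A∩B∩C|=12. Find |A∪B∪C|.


|A∪B∪C| = 65+51+76-13-13-23+12 = 155

|A∪B∪C| = 155


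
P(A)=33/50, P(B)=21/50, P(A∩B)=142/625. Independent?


P(A)×P(B) = 693/2500
P(A∩B) = 142/625
Not equal → NOT independent

No, not independent


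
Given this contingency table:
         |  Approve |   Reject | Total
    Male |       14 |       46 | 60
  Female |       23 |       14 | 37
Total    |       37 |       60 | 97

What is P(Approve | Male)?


P(Approve | Male) = 14/(14+46) = 14/60 = 7/30

P(Approve|Male) = 7/30 ≈ 23.33%


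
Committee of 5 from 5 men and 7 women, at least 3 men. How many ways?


Count by #men:
  3M,2W: C(5,3)×C(7,2)=210
  4M,1W: C(5,4)×C(7,1)=35
  5M,0W: C(5,5)×C(7,0)=1
Total = 246

246


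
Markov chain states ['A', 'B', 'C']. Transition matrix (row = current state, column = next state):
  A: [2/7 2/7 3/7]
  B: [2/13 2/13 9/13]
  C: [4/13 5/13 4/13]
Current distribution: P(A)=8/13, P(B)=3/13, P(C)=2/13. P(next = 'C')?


P(next=C) = Σᵢ P(now=i)×P(i→C)
= 8/13×3/7 + 3/13×9/13 + 2/13×4/13
= 24/91 + 27/169 + 8/169 = 557/1183

P = 557/1183 ≈ 0.4708


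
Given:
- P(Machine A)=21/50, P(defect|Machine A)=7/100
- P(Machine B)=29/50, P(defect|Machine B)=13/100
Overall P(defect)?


P(B) = Σ P(B|Aᵢ)×P(Aᵢ)
  7/100×21/50 = 147/5000
  13/100×29/50 = 377/5000
Sum = 131/1250

P(defect) = 131/1250 ≈ 10.48%


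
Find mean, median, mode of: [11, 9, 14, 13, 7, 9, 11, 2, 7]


Sorted: [2, 7, 7, 9, 9, 11, 11, 13, 14]
Mean = 83/9
Median = 9
Freq: {11: 2, 9: 2, 14: 1, 13: 1, 7: 2, 2: 1}
Mode: [7, 9, 11]

Mean=83/9, Median=9, Mode=[7, 9, 11]


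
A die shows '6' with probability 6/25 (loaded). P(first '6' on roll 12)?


Geometric: P(X=12) = (1-p)^(k-1)×p = (19/25)^11×6/25 = 698941553389314/59604644775390625

P(X=12) = 698941553389314/59604644775390625 ≈ 1.17%


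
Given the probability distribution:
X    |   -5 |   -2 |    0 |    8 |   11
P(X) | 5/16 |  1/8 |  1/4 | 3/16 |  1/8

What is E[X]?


E[X] = Σ x·P(X=x)
= (-5)×(5/16) + (-2)×(1/8) + (0)×(1/4) + (8)×(3/16) + (11)×(1/8)
= 17/16

E[X] = 17/16


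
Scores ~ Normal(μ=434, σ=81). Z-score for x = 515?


z = (x - μ)/σ = (515 - 434)/81 = 1.0

z = 1.0


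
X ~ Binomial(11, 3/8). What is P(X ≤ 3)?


P(X ≤ 3) = Σ P(X=i) for i=0..3
P(X=0) = 48828125/8589934592
P(X=1) = 322265625/8589934592
P(X=2) = 966796875/8589934592
P(X=3) = 1740234375/8589934592
Sum = 384765625/1073741824

P(X ≤ 3) = 384765625/1073741824 ≈ 35.83%


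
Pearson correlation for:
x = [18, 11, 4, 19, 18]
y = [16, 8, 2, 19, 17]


n=5, Σx=70, Σy=62, Σxy=1051, Σx²=1146, Σy²=974
r = (5×1051 - 70×62)/√((5×1146 - 70²)(5×974 - 62²))
= 915/√(830×1026) = 915/√851580 ≈ 915/922.8109 ≈ 0.9915

r ≈ 0.9915


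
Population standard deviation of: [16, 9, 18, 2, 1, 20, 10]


Mean = 76/7
  (16-76/7)²=1296/49
  (9-76/7)²=169/49
  (18-76/7)²=2500/49
  (2-76/7)²=3844/49
  (1-76/7)²=4761/49
  (20-76/7)²=4096/49
  (10-76/7)²=36/49
Σ(x-μ)² = 2386/7
σ² = (2386/7)/7 = 2386/49

σ = √(2386/49) ≈ 6.9781


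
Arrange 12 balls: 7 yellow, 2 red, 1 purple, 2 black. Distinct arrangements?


12!/(7!×2!×1!×2!) = 23760

23760


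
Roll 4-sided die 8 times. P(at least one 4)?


P(no 4)^8 = (3/4)^8 = 6561/65536
P(≥1) = 1 - 6561/65536 = 58975/65536

P = 58975/65536 ≈ 89.99%


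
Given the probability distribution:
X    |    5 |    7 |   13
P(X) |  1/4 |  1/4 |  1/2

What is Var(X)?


E[X] = 19/2
E[X²] = 103
Var(X) = E[X²] - (E[X])² = 103 - 361/4 = 51/4

Var(X) = 51/4 ≈ 12.7500


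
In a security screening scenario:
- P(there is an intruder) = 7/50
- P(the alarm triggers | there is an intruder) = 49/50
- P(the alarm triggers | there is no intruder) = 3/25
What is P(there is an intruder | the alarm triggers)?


Using Bayes' theorem:
P(A|B) = P(B|A)·P(A) / P(B)

P(the alarm triggers) = 49/50 × 7/50 + 3/25 × 43/50
= 343/2500 + 129/1250 = 601/2500

P(there is an intruder|the alarm triggers) = (343/2500) / (601/2500) = 343/601

P(there is an intruder|the alarm triggers) = 343/601 ≈ 57.07%


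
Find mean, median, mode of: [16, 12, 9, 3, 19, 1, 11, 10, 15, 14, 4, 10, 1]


Sorted: [1, 1, 3, 4, 9, 10, 10, 11, 12, 14, 15, 16, 19]
Mean = 125/13
Median = 10
Freq: {16: 1, 12: 1, 9: 1, 3: 1, 19: 1, 1: 2, 11: 1, 10: 2, 15: 1, 14: 1, 4: 1}
Mode: [1, 10]

Mean=125/13, Median=10, Mode=[1, 10]


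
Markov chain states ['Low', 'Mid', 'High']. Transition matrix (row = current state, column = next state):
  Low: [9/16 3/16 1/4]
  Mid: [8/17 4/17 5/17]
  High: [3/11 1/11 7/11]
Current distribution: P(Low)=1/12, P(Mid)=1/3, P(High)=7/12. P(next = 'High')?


P(next=High) = Σᵢ P(now=i)×P(i→High)
= 1/12×1/4 + 1/3×5/17 + 7/12×7/11
= 1/48 + 5/51 + 49/132 = 4399/8976

P = 4399/8976 ≈ 0.4901


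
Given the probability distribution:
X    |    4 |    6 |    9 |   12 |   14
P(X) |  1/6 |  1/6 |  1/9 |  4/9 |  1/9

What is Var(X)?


E[X] = 86/9
E[X²] = 931/9
Var(X) = E[X²] - (E[X])² = 931/9 - 7396/81 = 983/81

Var(X) = 983/81 ≈ 12.1358


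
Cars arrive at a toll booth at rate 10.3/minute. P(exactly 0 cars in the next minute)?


Poisson(λ=10.3): P(X=0) = e^(-λ)×λ^k/k!
= e^(-10.3) × 10.3^0 / 0!
≈ 3.363309519e-05 × 1 / 1 ≈ 0.000034

P(X=0) ≈ 0.000034 ≈ 0.00%


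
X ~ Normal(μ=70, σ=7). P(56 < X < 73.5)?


z₁=(56-70)/7=-2.0, z₂=(73.5-70)/7=0.5
P = Φ(0.5) - Φ(-2.0) = 0.691462 - 0.022750 = 0.668712 ≈ 0.6687

P(56 < X < 73.5) ≈ 0.6687


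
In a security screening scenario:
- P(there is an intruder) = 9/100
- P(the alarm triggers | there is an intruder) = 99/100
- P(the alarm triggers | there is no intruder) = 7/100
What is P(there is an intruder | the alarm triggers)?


Using Bayes' theorem:
P(A|B) = P(B|A)·P(A) / P(B)

P(the alarm triggers) = 99/100 × 9/100 + 7/100 × 91/100
= 891/10000 + 637/10000 = 191/1250

P(there is an intruder|the alarm triggers) = (891/10000) / (191/1250) = 891/1528

P(there is an intruder|the alarm triggers) = 891/1528 ≈ 58.31%


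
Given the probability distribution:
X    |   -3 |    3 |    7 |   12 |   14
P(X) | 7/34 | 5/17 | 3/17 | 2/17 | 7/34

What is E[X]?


E[X] = Σ x·P(X=x)
= (-3)×(7/34) + (3)×(5/17) + (7)×(3/17) + (12)×(2/17) + (14)×(7/34)
= 197/34

E[X] = 197/34


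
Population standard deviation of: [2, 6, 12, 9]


Mean = 29/4
  (2-29/4)²=441/16
  (6-29/4)²=25/16
  (12-29/4)²=361/16
  (9-29/4)²=49/16
Σ(x-μ)² = 219/4
σ² = (219/4)/4 = 219/16

σ = √(219/16) ≈ 3.6997


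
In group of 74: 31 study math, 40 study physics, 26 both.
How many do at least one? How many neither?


|A∪B| = 31+40-26 = 45
Neither = 74-45 = 29

At least one: 45; Neither: 29


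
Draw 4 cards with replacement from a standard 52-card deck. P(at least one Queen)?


P(not a Queen) = 48/52 = 12/13
P(none in 4 draws) = (12/13)^4 = 20736/28561
P(≥1 Queen) = 1 - 20736/28561 = 7825/28561

P = 7825/28561 ≈ 27.40%


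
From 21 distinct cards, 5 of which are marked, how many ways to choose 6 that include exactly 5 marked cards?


Choose 5 of the 5 marked cards and 1 of the other 16 cards:
C(5,5)×C(16,1) = 1×16 = 16

16


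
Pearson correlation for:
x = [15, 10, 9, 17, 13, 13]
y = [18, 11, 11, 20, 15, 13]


n=6, Σx=77, Σy=88, Σxy=1183, Σx²=1033, Σy²=1360
r = (6×1183 - 77×88)/√((6×1033 - 77²)(6×1360 - 88²))
= 322/√(269×416) = 322/√111904 ≈ 322/334.5206 ≈ 0.9626

r ≈ 0.9626


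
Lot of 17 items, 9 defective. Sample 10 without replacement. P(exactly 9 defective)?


Hypergeometric: C(9,9)×C(8,1)/C(17,10)
= 1×8/19448 = 1/2431

P(X=9) = 1/2431 ≈ 0.04%


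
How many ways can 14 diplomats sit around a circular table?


Circular arrangements of 14 distinct objects: fix one position to break rotational symmetry.
(n-1)! = 13! = 6227020800

6227020800


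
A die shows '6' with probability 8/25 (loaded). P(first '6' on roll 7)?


Geometric: P(X=7) = (1-p)^(k-1)×p = (17/25)^6×8/25 = 193100552/6103515625

P(X=7) = 193100552/6103515625 ≈ 3.16%


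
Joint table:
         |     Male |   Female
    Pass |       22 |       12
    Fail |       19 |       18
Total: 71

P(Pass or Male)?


P(Pass∨Male) = P(Pass) + P(Male) - P(Pass∧Male)
= (34 + 41 - 22)/71 = 53/71

P = 53/71 ≈ 74.65%


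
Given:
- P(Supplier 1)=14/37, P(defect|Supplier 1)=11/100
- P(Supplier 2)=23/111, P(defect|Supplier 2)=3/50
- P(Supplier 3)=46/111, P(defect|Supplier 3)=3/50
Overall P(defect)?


P(B) = Σ P(B|Aᵢ)×P(Aᵢ)
  11/100×14/37 = 77/1850
  3/50×23/111 = 23/1850
  3/50×46/111 = 23/925
Sum = 73/925

P(defect) = 73/925 ≈ 7.89%


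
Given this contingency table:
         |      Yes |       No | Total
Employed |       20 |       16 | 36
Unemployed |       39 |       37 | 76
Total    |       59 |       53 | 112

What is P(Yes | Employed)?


P(Yes | Employed) = 20/(20+16) = 20/36 = 5/9

P(Yes|Employed) = 5/9 ≈ 55.56%


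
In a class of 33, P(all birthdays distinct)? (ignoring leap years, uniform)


P(all different) = Π(365-i)/365 for i=0..32
= (365/365)×(364/365)×...×(333/365)
= 0.225028

P ≈ 0.2250 ≈ 22.50%


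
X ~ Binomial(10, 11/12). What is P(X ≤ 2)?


P(X ≤ 2) = Σ P(X=i) for i=0..2
P(X=0) = 1/61917364224
P(X=1) = 55/30958682112
P(X=2) = 605/6879707136
Sum = 463/5159780352

P(X ≤ 2) = 463/5159780352 ≈ 0.00%


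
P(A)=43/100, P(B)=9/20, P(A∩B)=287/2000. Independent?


P(A)×P(B) = 387/2000
P(A∩B) = 287/2000
Not equal → NOT independent

No, not independent


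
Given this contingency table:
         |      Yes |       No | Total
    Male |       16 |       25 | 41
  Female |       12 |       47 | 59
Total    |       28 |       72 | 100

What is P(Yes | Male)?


P(Yes | Male) = 16/(16+25) = 16/41

P(Yes|Male) = 16/41 ≈ 39.02%


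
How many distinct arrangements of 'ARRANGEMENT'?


Letters: 11, freq: {'A': 2, 'R': 2, 'N': 2, 'G': 1, 'E': 2, 'M': 1, 'T': 1}
11!/(2!×2!×2!×1!×2!×1!×1!) = 39916800/16 = 2494800

2494800


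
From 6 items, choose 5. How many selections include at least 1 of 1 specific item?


Complement: C(6,5) - C(5,5) = 6 - 1 = 5

5


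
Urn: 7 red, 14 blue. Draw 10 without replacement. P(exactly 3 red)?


Hypergeometric: C(7,3)×C(14,7)/C(21,10)
= 35×3432/352716 = 110/323

P(X=3) = 110/323 ≈ 34.06%


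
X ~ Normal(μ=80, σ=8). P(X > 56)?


z = (56-80)/8 = -3.0
P(X > 56) = 1 - P(Z ≤ -3.0) = 1 - 0.0013 = 0.9987

P(X > 56) ≈ 0.9987


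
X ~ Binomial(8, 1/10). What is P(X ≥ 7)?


P(X ≥ 7) = Σ P(X=i) for i=7..8
P(X=7) = 9/12500000
P(X=8) = 1/100000000
Sum = 73/100000000

P(X ≥ 7) = 73/100000000 ≈ 0.00%


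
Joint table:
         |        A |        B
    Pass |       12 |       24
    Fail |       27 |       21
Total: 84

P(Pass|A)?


P(Pass|A) = 12/(12+27) = 12/39 = 4/13

P = 4/13 ≈ 30.77%


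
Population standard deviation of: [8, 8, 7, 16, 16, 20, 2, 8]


Mean = 85/8
  (8-85/8)²=441/64
  (8-85/8)²=441/64
  (7-85/8)²=841/64
  (16-85/8)²=1849/64
  (16-85/8)²=1849/64
  (20-85/8)²=5625/64
  (2-85/8)²=4761/64
  (8-85/8)²=441/64
Σ(x-μ)² = 2031/8
σ² = (2031/8)/8 = 2031/64

σ = √(2031/64) ≈ 5.6333


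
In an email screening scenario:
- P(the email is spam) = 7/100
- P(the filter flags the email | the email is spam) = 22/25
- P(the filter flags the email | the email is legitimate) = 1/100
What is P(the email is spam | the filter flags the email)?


Using Bayes' theorem:
P(A|B) = P(B|A)·P(A) / P(B)

P(the filter flags the email) = 22/25 × 7/100 + 1/100 × 93/100
= 77/1250 + 93/10000 = 709/10000

P(the email is spam|the filter flags the email) = (77/1250) / (709/10000) = 616/709

P(the email is spam|the filter flags the email) = 616/709 ≈ 86.88%


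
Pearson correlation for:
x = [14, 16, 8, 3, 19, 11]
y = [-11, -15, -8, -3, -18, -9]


n=6, Σx=71, Σy=-64, Σxy=-908, Σx²=1007, Σy²=824
r = (6×(-908) - 71×(-64))/√((6×1007 - 71²)(6×824 - (-64)²))
= -904/√(1001×848) = -904/√848848 ≈ -904/921.3295 ≈ -0.9812

r ≈ -0.9812


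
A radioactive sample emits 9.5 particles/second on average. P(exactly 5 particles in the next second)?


Poisson(λ=9.5): P(X=5) = e^(-λ)×λ^k/k!
= e^(-9.5) × 9.5^5 / 5!
≈ 7.485182989e-05 × 77378.09375 / 120 ≈ 0.048266

P(X=5) ≈ 0.048266 ≈ 4.83%


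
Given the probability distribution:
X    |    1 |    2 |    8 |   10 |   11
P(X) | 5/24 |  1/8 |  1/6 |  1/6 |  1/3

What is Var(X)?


E[X] = 57/8
E[X²] = 547/8
Var(X) = E[X²] - (E[X])² = 547/8 - 3249/64 = 1127/64

Var(X) = 1127/64 ≈ 17.6094


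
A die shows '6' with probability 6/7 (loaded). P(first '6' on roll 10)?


Geometric: P(X=10) = (1-p)^(k-1)×p = (1/7)^9×6/7 = 6/282475249

P(X=10) = 6/282475249 ≈ 0.00%


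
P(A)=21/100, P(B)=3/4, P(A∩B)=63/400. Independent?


P(A)×P(B) = 63/400
P(A∩B) = 63/400
Equal ✓ → Independent

Yes, independent


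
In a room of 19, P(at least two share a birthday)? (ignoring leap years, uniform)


P(all different) = Π(365-i)/365 for i=0..18
= 0.620881
P(match) = 1 - 0.620881 = 0.379119

P ≈ 0.3791 ≈ 37.91%


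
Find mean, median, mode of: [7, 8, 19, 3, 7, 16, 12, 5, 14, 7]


Sorted: [3, 5, 7, 7, 7, 8, 12, 14, 16, 19]
Mean = 98/10 = 49/5
Median = 15/2
Freq: {7: 3, 8: 1, 19: 1, 3: 1, 16: 1, 12: 1, 5: 1, 14: 1}
Mode: [7]

Mean=49/5, Median=15/2, Mode=7


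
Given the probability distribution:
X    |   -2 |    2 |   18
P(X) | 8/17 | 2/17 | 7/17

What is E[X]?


E[X] = Σ x·P(X=x)
= (-2)×(8/17) + (2)×(2/17) + (18)×(7/17)
= 114/17

E[X] = 114/17


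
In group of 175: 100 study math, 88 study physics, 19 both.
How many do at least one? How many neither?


|A∪B| = 100+88-19 = 169
Neither = 175-169 = 6

At least one: 169; Neither: 6


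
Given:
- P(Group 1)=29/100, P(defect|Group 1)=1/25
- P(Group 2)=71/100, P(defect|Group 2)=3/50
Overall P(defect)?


P(B) = Σ P(B|Aᵢ)×P(Aᵢ)
  1/25×29/100 = 29/2500
  3/50×71/100 = 213/5000
Sum = 271/5000

P(defect) = 271/5000 ≈ 5.42%


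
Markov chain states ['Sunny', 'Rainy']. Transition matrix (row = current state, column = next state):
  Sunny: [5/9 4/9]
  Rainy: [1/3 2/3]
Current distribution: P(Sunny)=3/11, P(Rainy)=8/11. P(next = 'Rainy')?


P(next=Rainy) = Σᵢ P(now=i)×P(i→Rainy)
= 3/11×4/9 + 8/11×2/3
= 4/33 + 16/33 = 20/33

P = 20/33 ≈ 0.6061


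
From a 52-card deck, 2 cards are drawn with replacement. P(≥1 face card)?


P(not a face card) = 40/52 = 10/13
P(none in 2 draws) = (10/13)^2 = 100/169
P(≥1 face card) = 1 - 100/169 = 69/169

P = 69/169 ≈ 40.83%


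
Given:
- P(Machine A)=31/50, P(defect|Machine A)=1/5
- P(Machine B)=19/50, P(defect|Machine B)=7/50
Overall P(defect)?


P(B) = Σ P(B|Aᵢ)×P(Aᵢ)
  1/5×31/50 = 31/250
  7/50×19/50 = 133/2500
Sum = 443/2500

P(defect) = 443/2500 ≈ 17.72%


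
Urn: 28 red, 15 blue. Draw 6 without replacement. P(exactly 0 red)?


Hypergeometric: C(28,0)×C(15,6)/C(43,6)
= 1×5005/6096454 = 55/66994

P(X=0) = 55/66994 ≈ 0.08%


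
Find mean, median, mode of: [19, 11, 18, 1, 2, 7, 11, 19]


Sorted: [1, 2, 7, 11, 11, 18, 19, 19]
Mean = 88/8 = 11
Median = 11
Freq: {19: 2, 11: 2, 18: 1, 1: 1, 2: 1, 7: 1}
Mode: [11, 19]

Mean=11, Median=11, Mode=[11, 19]


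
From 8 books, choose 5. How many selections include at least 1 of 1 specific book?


Complement: C(8,5) - C(7,5) = 56 - 21 = 35

35


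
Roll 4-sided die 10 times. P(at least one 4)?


P(no 4)^10 = (3/4)^10 = 59049/1048576
P(≥1) = 1 - 59049/1048576 = 989527/1048576

P = 989527/1048576 ≈ 94.37%


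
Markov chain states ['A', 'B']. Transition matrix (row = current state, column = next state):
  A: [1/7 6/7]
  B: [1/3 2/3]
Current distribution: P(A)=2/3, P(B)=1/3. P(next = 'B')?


P(next=B) = Σᵢ P(now=i)×P(i→B)
= 2/3×6/7 + 1/3×2/3
= 4/7 + 2/9 = 50/63

P = 50/63 ≈ 0.7937


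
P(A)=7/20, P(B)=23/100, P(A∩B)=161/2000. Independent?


P(A)×P(B) = 161/2000
P(A∩B) = 161/2000
Equal ✓ → Independent

Yes, independent


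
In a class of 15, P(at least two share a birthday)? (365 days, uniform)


P(all different) = Π(365-i)/365 for i=0..14
= 0.747099
P(match) = 1 - 0.747099 = 0.252901

P ≈ 0.2529 ≈ 25.29%


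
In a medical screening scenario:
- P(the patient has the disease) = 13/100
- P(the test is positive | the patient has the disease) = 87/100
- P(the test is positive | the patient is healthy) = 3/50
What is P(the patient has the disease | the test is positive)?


Using Bayes' theorem:
P(A|B) = P(B|A)·P(A) / P(B)

P(the test is positive) = 87/100 × 13/100 + 3/50 × 87/100
= 1131/10000 + 261/5000 = 1653/10000

P(the patient has the disease|the test is positive) = (1131/10000) / (1653/10000) = 13/19

P(the patient has the disease|the test is positive) = 13/19 ≈ 68.42%


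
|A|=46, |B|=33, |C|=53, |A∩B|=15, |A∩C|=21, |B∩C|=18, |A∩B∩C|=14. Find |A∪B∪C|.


|A∪B∪C| = 46+33+53-15-21-18+14 = 92

|A∪B∪C| = 92


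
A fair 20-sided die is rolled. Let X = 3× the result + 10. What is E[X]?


E[die] = (1+20)/2 = 21/2
E[X] = 3×21/2 + 10 = 83/2

E[X] = 83/2


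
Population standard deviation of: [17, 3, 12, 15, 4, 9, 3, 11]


Mean = 74/8 = 37/4
  (17-37/4)²=961/16
  (3-37/4)²=625/16
  (12-37/4)²=121/16
  (15-37/4)²=529/16
  (4-37/4)²=441/16
  (9-37/4)²=1/16
  (3-37/4)²=625/16
  (11-37/4)²=49/16
Σ(x-μ)² = 419/2
σ² = (419/2)/8 = 419/16

σ = √(419/16) ≈ 5.1174


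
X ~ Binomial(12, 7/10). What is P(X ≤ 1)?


P(X ≤ 1) = Σ P(X=i) for i=0..1
P(X=0) = 531441/1000000000000
P(X=1) = 3720087/250000000000
Sum = 15411789/1000000000000

P(X ≤ 1) = 15411789/1000000000000 ≈ 0.00%


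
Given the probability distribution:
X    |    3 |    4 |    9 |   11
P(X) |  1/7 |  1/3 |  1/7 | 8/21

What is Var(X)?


E[X] = 152/21
E[X²] = 450/7
Var(X) = E[X²] - (E[X])² = 450/7 - 23104/441 = 5246/441

Var(X) = 5246/441 ≈ 11.8957


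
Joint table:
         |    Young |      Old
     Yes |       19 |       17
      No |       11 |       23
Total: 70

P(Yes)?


P(Yes) = (19+17)/70 = 36/70 = 18/35

P(Yes) = 18/35 ≈ 51.43%


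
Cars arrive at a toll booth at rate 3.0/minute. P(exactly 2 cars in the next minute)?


Poisson(λ=3.0): P(X=2) = e^(-λ)×λ^k/k!
= e^(-3.0) × 3.0^2 / 2!
≈ 0.04978706837 × 9 / 2 ≈ 0.224042

P(X=2) ≈ 0.224042 ≈ 22.40%


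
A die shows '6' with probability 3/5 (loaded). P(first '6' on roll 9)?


Geometric: P(X=9) = (1-p)^(k-1)×p = (2/5)^8×3/5 = 768/1953125

P(X=9) = 768/1953125 ≈ 0.04%


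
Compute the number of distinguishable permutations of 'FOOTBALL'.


Letters: 8, freq: {'F': 1, 'O': 2, 'T': 1, 'B': 1, 'A': 1, 'L': 2}
8!/(1!×2!×1!×1!×1!×2!) = 40320/4 = 10080

10080


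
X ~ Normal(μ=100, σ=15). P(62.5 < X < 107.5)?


z₁=(62.5-100)/15=-2.5, z₂=(107.5-100)/15=0.5
P = Φ(0.5) - Φ(-2.5) = 0.691462 - 0.006210 = 0.685252 ≈ 0.6853

P(62.5 < X < 107.5) ≈ 0.6853


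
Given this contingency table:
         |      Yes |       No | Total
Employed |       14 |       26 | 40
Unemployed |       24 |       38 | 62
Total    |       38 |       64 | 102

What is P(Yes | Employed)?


P(Yes | Employed) = 14/(14+26) = 14/40 = 7/20

P(Yes|Employed) = 7/20 ≈ 35.00%


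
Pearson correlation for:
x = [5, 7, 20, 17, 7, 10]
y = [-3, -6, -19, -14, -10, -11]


n=6, Σx=66, Σy=-63, Σxy=-855, Σx²=912, Σy²=823
r = (6×(-855) - 66×(-63))/√((6×912 - 66²)(6×823 - (-63)²))
= -972/√(1116×969) = -972/√1081404 ≈ -972/1039.9058 ≈ -0.9347

r ≈ -0.9347


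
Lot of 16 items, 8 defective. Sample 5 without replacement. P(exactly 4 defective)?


Hypergeometric: C(8,4)×C(8,1)/C(16,5)
= 70×8/4368 = 5/39

P(X=4) = 5/39 ≈ 12.82%


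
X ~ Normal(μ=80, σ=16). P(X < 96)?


z = (96-80)/16 = 1.0
P(Z < 1.0) = 0.8413

P(X < 96) ≈ 0.8413


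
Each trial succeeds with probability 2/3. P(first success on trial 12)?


Geometric: P(X=12) = (1-p)^(k-1)×p = (1/3)^11×2/3 = 2/531441

P(X=12) = 2/531441 ≈ 0.00%


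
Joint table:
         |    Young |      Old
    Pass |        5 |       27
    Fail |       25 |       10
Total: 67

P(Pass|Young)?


P(Pass|Young) = 5/(5+25) = 5/30 = 1/6

P = 1/6 ≈ 16.67%


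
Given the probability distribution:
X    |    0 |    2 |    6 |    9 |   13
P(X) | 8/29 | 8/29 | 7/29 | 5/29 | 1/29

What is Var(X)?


E[X] = 4
E[X²] = 858/29
Var(X) = E[X²] - (E[X])² = 858/29 - 16 = 394/29

Var(X) = 394/29 ≈ 13.5862


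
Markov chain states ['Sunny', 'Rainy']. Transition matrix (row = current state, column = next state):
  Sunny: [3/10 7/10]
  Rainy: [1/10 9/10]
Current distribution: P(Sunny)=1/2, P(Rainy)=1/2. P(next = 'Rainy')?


P(next=Rainy) = Σᵢ P(now=i)×P(i→Rainy)
= 1/2×7/10 + 1/2×9/10
= 7/20 + 9/20 = 4/5

P = 4/5 ≈ 0.8000


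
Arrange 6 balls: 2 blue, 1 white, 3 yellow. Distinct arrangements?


6!/(2!×1!×3!) = 60

60


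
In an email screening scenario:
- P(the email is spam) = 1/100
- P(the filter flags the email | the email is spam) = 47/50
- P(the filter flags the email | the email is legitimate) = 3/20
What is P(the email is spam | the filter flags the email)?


Using Bayes' theorem:
P(A|B) = P(B|A)·P(A) / P(B)

P(the filter flags the email) = 47/50 × 1/100 + 3/20 × 99/100
= 47/5000 + 297/2000 = 1579/10000

P(the email is spam|the filter flags the email) = (47/5000) / (1579/10000) = 94/1579

P(the email is spam|the filter flags the email) = 94/1579 ≈ 5.95%


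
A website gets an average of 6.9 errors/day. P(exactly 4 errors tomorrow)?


Poisson(λ=6.9): P(X=4) = e^(-λ)×λ^k/k!
= e^(-6.9) × 6.9^4 / 4!
≈ 0.001007785429 × 2266.7121 / 24 ≈ 0.095182

P(X=4) ≈ 0.095182 ≈ 9.52%


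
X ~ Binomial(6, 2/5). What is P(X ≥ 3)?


P(X ≥ 3) = Σ P(X=i) for i=3..6
P(X=3) = 864/3125
P(X=4) = 432/3125
P(X=5) = 576/15625
P(X=6) = 64/15625
Sum = 1424/3125

P(X ≥ 3) = 1424/3125 ≈ 45.57%


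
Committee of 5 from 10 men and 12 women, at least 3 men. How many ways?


Count by #men:
  3M,2W: C(10,3)×C(12,2)=7920
  4M,1W: C(10,4)×C(12,1)=2520
  5M,0W: C(10,5)×C(12,0)=252
Total = 10692

10692


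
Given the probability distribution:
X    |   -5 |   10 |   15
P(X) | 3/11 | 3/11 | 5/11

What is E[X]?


E[X] = Σ x·P(X=x)
= (-5)×(3/11) + (10)×(3/11) + (15)×(5/11)
= 90/11

E[X] = 90/11


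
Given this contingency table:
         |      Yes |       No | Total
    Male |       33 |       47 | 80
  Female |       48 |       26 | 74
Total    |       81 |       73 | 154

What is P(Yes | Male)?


P(Yes | Male) = 33/(33+47) = 33/80

P(Yes|Male) = 33/80 ≈ 41.25%


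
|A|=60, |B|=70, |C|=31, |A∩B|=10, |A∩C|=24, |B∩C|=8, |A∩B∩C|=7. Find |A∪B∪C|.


|A∪B∪C| = 60+70+31-10-24-8+7 = 126

|A∪B∪C| = 126


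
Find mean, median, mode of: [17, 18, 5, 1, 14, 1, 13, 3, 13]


Sorted: [1, 1, 3, 5, 13, 13, 14, 17, 18]
Mean = 85/9
Median = 13
Freq: {17: 1, 18: 1, 5: 1, 1: 2, 14: 1, 13: 2, 3: 1}
Mode: [1, 13]

Mean=85/9, Median=13, Mode=[1, 13]


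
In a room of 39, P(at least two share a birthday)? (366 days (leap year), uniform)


P(all different) = Π(366-i)/366 for i=0..38
= 0.122510
P(match) = 1 - 0.122510 = 0.877490

P ≈ 0.8775 ≈ 87.75%


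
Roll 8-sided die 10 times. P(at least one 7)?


P(no 7)^10 = (7/8)^10 = 282475249/1073741824
P(≥1) = 1 - 282475249/1073741824 = 791266575/1073741824

P = 791266575/1073741824 ≈ 73.69%


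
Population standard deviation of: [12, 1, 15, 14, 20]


Mean = 62/5
  (12-62/5)²=4/25
  (1-62/5)²=3249/25
  (15-62/5)²=169/25
  (14-62/5)²=64/25
  (20-62/5)²=1444/25
Σ(x-μ)² = 986/5
σ² = (986/5)/5 = 986/25

σ = √(986/25) ≈ 6.2801


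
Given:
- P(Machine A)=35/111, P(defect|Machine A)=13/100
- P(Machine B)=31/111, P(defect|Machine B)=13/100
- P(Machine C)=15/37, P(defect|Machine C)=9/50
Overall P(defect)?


P(B) = Σ P(B|Aᵢ)×P(Aᵢ)
  13/100×35/111 = 91/2220
  13/100×31/111 = 403/11100
  9/50×15/37 = 27/370
Sum = 139/925

P(defect) = 139/925 ≈ 15.03%


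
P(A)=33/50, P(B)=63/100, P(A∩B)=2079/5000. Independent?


P(A)×P(B) = 2079/5000
P(A∩B) = 2079/5000
Equal ✓ → Independent

Yes, independent


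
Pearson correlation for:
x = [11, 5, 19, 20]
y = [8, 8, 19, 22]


n=4, Σx=55, Σy=57, Σxy=929, Σx²=907, Σy²=973
r = (4×929 - 55×57)/√((4×907 - 55²)(4×973 - 57²))
= 581/√(603×643) = 581/√387729 ≈ 581/622.6789 ≈ 0.9331

r ≈ 0.9331


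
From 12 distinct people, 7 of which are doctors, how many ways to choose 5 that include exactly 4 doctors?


Choose 4 of the 7 doctors and 1 of the other 5 people:
C(7,4)×C(5,1) = 35×5 = 175

175


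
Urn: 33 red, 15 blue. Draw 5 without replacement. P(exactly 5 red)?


Hypergeometric: C(33,5)×C(15,0)/C(48,5)
= 237336×1/1712304 = 899/6486

P(X=5) = 899/6486 ≈ 13.86%


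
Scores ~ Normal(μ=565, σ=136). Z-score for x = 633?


z = (x - μ)/σ = (633 - 565)/136 = 0.5

z = 0.5


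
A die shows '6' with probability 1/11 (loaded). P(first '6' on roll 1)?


Geometric: P(X=1) = (1-p)^(k-1)×p = (10/11)^0×1/11 = 1/11

P(X=1) = 1/11 ≈ 9.09%


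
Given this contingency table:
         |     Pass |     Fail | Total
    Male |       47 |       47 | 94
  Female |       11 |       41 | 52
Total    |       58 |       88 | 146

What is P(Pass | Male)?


P(Pass | Male) = 47/(47+47) = 47/94 = 1/2

P(Pass|Male) = 1/2 ≈ 50.00%


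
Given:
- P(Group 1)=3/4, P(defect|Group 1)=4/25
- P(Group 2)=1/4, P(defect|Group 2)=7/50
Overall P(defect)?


P(B) = Σ P(B|Aᵢ)×P(Aᵢ)
  4/25×3/4 = 3/25
  7/50×1/4 = 7/200
Sum = 31/200

P(defect) = 31/200 ≈ 15.50%


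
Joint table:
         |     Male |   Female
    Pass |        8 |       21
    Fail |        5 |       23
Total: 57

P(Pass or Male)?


P(Pass∨Male) = P(Pass) + P(Male) - P(Pass∧Male)
= (29 + 13 - 8)/57 = 34/57

P = 34/57 ≈ 59.65%


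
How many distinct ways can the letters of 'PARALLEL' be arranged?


Letters: 8, freq: {'P': 1, 'A': 2, 'R': 1, 'L': 3, 'E': 1}
8!/(1!×2!×1!×3!×1!) = 40320/12 = 3360

3360
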